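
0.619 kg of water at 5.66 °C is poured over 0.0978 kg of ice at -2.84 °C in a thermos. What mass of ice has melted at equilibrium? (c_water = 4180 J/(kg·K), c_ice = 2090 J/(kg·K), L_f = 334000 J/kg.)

Heat available from the water dropping to 0 °C: 0.619·4180·5.66 = 14645 J.
Of that, 0.0978·2090·2.84 = 580.5 J goes to bring the ice to 0 °C, leaving 14064 J.
To melt every bit of ice: 0.0978·334000 = 32665 J.
Since 14064 < 32665 J, not all the ice melts; equilibrium is at 0 °C.
m_melt = 14064 / L_f = 0.04211 kg.

m_melted ≈ 0.0421 kg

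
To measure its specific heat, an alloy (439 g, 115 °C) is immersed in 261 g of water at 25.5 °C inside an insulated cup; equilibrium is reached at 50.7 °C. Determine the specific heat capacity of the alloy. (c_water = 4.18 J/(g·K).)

c ≈ 0.974 J/(g·K)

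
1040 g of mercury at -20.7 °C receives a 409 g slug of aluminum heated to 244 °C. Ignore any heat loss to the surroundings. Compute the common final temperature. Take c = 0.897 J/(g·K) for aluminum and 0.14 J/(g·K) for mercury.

T_f ≈ 168.8 °C

Let T be the final temperature. ΣQ_i = 0:
409·0.897·(T − 244) + 1040·0.14·(T − (-20.7)) = 0
512.47 T = 86503
T ≈ 168.80 °C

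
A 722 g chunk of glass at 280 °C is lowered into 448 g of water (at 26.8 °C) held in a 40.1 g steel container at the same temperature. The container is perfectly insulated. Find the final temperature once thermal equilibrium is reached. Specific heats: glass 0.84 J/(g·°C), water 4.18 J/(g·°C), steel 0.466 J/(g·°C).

Heat gained plus heat lost sum to zero:
722·0.84·(T − 280) + 448·4.18·(T − 26.8) + 40.1·0.466·(T − 26.8) = 0
606.48(T − 280) + 1872.6(T − 26.8) + 18.69(T − 26.8) = 0
2497.8 T = 220502
T = 220502 / 2497.8 = 88.3 °C

T_f ≈ 88.3 °C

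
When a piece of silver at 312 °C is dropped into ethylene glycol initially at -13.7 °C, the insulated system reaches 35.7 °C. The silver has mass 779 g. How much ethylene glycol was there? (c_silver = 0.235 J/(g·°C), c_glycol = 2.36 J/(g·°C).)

Let T be the final temperature. ΣQ_i = 0:
779·0.235·(35.7 − 312) + m·2.36·(35.7 − (-13.7)) = 0
116.58 m = 50581
m = 50581/116.58 ≈ 433.9 g

m ≈ 434 g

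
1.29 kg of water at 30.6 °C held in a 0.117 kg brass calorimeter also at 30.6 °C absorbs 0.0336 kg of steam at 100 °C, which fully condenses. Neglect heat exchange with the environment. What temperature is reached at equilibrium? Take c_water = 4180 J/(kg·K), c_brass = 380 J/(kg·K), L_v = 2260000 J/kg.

T_f ≈ 46.0 °C

Net heat exchanged in the isolated system is zero:
condense steam: −0.0336×2260000 = −75936; condensed water 100 °C→T: 140.45(T − 100); original water: 5392.2(T − 30.6); cup: 44.46(T − 30.6)
5577.1 T = 75936 + 14045 + 166362 = 256343
T ≈ 45.96 °C (< 100 °C, so full condensation is consistent).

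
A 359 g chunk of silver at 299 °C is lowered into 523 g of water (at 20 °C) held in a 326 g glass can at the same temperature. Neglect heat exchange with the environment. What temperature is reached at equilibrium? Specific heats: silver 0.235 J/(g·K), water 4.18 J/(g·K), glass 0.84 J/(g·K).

T_f ≈ 29.3 °C

T_f = Σ m_i c_i T_i / Σ m_i c_i:
T_f = (84.36*299 + 2186.1*20 + 273.84*20) / (84.36 + 2186.1 + 273.84)
    = 74425 / 2544.3 ≈ 29.25 °C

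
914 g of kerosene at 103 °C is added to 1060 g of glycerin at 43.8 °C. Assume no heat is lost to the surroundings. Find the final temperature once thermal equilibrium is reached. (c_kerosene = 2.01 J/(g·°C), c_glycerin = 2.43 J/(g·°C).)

Set heat shed by the hot body equal to heat absorbed by the cold body:
914*2.01*(103 − T) = 1060*2.43*(T − 43.8)
1837.1(103 − T) = 2575.8(T − 43.8)
4412.9 T = 302045  ⇒  T ≈ 68.45 °C

T_f ≈ 68.4 °C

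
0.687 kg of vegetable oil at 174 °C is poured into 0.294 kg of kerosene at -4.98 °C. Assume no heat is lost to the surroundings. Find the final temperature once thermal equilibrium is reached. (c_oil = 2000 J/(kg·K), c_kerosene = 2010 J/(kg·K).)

T_f = Σ m_i c_i T_i / Σ m_i c_i:
T_f = (1374·174 + 590.94·(-4.98)) / (1374 + 590.94)
    = 236133 / 1964.9 ≈ 120.17 °C

T_f ≈ 120.2 °C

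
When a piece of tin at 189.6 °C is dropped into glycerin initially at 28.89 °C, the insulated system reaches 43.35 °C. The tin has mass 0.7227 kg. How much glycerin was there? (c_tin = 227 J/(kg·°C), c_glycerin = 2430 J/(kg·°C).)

m ≈ 0.683 kg

Net heat exchanged in the isolated system is zero:
0.7227·227·(43.35 − 189.6) + m·2430·(43.35 − 28.89) = 0
35138 m = 23993
m = 23993/35138 ≈ 0.6828 kg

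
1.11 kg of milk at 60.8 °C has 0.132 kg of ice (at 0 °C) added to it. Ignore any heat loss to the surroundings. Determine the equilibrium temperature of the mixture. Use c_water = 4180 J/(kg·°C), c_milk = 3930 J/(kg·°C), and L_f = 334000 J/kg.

Heat gained plus heat lost sum to zero:
latent heat to melt: 0.132×334000 = 44088; warm the meltwater: 551.76 T; milk: 4362.3(T − 60.8)
4914.1 T = 265228 − 44088 = 221140
T ≈ 45.00 °C (positive, so assuming full melt was valid).

T_f ≈ 45.0 °C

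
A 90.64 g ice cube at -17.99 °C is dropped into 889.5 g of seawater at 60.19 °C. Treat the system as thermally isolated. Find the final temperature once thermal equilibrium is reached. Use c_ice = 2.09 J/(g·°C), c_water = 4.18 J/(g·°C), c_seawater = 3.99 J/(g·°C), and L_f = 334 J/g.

Energy balance with sensible and latent terms:
warm ice to 0 °C: 90.64·2.09·(0 − (-17.99)) = 3408
  latent heat to melt: 90.64·334 = 30274
  warm the meltwater: 378.88 T
  seawater: 3549.1(T − 60.19)
3928 T = 213621 − 33682 = 179939
T ≈ 45.81 °C. Since T > 0 °C, the all-ice-melts assumption holds.

T_f ≈ 45.8 °C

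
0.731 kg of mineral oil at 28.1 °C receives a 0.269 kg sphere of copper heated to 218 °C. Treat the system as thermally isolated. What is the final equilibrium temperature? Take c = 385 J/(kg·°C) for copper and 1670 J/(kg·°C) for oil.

T_f ≈ 43.0 °C

Conservation of energy gives ΣQ = 0:
0.269*385*(T − 218) + 0.731*1670*(T − 28.1) = 0
103.57(T − 218) + 1220.8(T − 28.1) = 0
(103.57 + 1220.8) T = 103.57*218 + 1220.8*28.1
T = 56881 / 1324.3 = 43 °C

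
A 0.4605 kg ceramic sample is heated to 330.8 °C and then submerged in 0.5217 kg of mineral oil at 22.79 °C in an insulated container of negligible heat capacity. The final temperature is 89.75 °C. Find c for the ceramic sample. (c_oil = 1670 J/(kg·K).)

c ≈ 526 J/(kg·K)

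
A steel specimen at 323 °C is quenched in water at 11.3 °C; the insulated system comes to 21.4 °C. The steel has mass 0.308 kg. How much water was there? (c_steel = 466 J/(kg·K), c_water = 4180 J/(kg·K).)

m ≈ 1.03 kg

Net heat exchanged in the isolated system is zero:
0.308·466·(21.4 − 323) + m·4180·(21.4 − 11.3) = 0
42218 m = 43288
m = 43288/42218 ≈ 1.025 kg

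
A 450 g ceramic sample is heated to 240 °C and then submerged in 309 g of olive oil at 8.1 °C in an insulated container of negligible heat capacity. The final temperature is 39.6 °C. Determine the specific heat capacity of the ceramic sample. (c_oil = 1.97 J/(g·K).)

Let T be the final temperature. ΣQ_i = 0:
450×c×(39.6 − 240) + 309×1.97×(39.6 − 8.1) = 0
-90180 c = -19175
c = -19175/-90180 ≈ 0.2126 J/(g·K)

c ≈ 0.213 J/(g·K)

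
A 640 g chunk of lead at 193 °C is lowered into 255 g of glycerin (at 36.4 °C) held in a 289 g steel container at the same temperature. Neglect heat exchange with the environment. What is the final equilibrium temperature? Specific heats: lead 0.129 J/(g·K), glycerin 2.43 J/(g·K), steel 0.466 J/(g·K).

Setting the total heat transfer to zero:
640*0.129*(T − 193) + 255*2.43*(T − 36.4) + 289*0.466*(T − 36.4) = 0
82.56(T − 193) + 619.65(T − 36.4) + 134.67(T − 36.4) = 0
836.88 T = 43391
T = 43391 / 836.88 = 51.8 °C

T_f ≈ 51.8 °C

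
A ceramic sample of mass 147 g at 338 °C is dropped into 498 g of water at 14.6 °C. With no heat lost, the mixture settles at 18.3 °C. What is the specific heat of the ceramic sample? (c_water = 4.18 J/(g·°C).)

Setting the total heat transfer to zero:
147×c×(18.3 − 338) + 498×4.18×(18.3 − 14.6) = 0
-46996 c = -7702.1
c = -7702.1/-46996 ≈ 0.1639 J/(g·°C)

c ≈ 0.164 J/(g·°C)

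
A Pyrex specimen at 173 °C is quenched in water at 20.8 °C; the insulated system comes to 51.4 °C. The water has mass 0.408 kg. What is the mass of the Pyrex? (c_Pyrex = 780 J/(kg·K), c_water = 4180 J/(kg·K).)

Setting the total heat transfer to zero:
m·780·(51.4 − 173) + 0.408·4180·(51.4 − 20.8) = 0
-94848 m = -52186
m = -52186/-94848 ≈ 0.5502 kg

m ≈ 0.55 kg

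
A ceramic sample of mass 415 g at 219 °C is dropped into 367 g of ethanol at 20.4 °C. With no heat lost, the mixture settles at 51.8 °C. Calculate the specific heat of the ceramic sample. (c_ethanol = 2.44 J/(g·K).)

c ≈ 0.405 J/(g·K)

Heat lost by the ceramic sample = heat gained by the ethanol:
415×c×(219 − 51.8) = 367×2.44×(51.8 − 20.4)
69388 c = 28118  ⇒  c ≈ 0.4052 J/(g·K)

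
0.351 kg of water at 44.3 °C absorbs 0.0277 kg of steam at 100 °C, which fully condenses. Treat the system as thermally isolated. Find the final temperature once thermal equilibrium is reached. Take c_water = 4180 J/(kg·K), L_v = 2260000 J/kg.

T_f ≈ 87.9 °C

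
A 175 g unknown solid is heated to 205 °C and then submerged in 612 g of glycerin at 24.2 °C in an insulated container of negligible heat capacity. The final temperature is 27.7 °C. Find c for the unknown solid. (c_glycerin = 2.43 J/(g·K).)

c ≈ 0.168 J/(g·K)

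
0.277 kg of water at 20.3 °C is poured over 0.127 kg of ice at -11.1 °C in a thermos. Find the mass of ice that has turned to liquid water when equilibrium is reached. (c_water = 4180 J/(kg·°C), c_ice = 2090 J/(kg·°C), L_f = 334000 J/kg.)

m_melted ≈ 0.0616 kg

Cooling the water to 0 °C releases 0.277×4180×20.3 = 23505 J.
Warming the ice to 0 °C takes 0.127×2090×11.1 = 2946.3 J, leaving 20558 J for melting.
Melting all 0.127 kg of ice would need 0.127×334000 = 42418 J.
That's not enough to melt it all — equilibrium is at 0 °C with ice remaining.
m_melt = 20558 / L_f = 0.06155 kg.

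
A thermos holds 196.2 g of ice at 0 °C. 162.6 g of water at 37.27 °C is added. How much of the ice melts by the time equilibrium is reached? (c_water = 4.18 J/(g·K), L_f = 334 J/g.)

m_melted ≈ 75.8 g

Water can give up m c ΔT = 162.6×4.18×37.27 = 25331 J before reaching 0 °C.
To melt every bit of ice: 196.2×334 = 65531 J.
That's not enough to melt it all — equilibrium is at 0 °C with ice remaining.
m_melted×334 = 25331  ⇒  m_melted ≈ 75.84 g.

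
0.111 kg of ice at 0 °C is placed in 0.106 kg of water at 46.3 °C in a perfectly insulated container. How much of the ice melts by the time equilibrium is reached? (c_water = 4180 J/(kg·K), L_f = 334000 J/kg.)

m_melted ≈ 0.0614 kg

Heat available from the water dropping to 0 °C: 0.106·4180·46.3 = 20515 J.
Melting all 0.111 kg of ice would need 0.111·334000 = 37074 J.
Since 20515 < 37074 J, not all the ice melts; equilibrium is at 0 °C.
m_melt = 20515 / L_f = 0.06142 kg.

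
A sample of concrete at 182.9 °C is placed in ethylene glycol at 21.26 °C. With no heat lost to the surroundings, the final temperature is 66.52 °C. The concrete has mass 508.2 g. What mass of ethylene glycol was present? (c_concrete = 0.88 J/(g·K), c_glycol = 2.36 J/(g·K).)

m ≈ 487 g

Let T be the final temperature. ΣQ_i = 0:
508.2·0.88·(66.52 − 182.9) + m·2.36·(66.52 − 21.26) = 0
106.81 m = 52047
m = 52047/106.81 ≈ 487.3 g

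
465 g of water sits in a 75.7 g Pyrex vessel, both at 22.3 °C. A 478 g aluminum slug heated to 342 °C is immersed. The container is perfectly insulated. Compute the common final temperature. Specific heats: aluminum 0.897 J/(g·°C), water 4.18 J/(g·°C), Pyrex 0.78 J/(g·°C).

T_f ≈ 78.7 °C

With ΣQ=0 the equilibrium temperature is the m·c-weighted mean:
T_f = (428.77*342 + 1943.7*22.3 + 59.05*22.3) / (428.77 + 1943.7 + 59.05)
    = 191299 / 2431.5 ≈ 78.68 °C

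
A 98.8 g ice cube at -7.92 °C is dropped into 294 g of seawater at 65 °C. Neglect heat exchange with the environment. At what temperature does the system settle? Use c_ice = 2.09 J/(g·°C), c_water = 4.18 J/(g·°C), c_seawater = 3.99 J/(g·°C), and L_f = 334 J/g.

T_f ≈ 26.2 °C

Let T be the final temperature. ΣQ_i = 0:
ice -7.92→0 °C: 98.8×2.09×7.92 = 1635.4; fusion: m_ice L_f = 98.8×334 = 32999; warm the meltwater: 412.98 T; seawater: 1173.1(T − 65)
1586 T = 76249 − 34635 = 41614
T ≈ 26.24 °C. Since T > 0 °C, the all-ice-melts assumption holds.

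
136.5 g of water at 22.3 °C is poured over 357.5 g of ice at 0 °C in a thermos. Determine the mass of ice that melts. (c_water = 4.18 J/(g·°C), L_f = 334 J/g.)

Heat available from the water dropping to 0 °C: 136.5×4.18×22.3 = 12724 J.
Fully melting the ice requires m_ice L_f = 357.5×334 = 119405 J.
That's not enough to melt it all — equilibrium is at 0 °C with ice remaining.
Mass melted = 12724/334 ≈ 38.09 g.

m_melted ≈ 38.1 g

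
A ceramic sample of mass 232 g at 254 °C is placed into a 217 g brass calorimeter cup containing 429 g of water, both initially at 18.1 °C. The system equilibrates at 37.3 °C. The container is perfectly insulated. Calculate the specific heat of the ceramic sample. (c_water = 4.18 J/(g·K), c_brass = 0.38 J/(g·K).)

c ≈ 0.716 J/(g·K)

Taking heat into each body as positive, Σ m c ΔT = 0:
232×c×(37.3 − 254) + 429×4.18×(37.3 − 18.1) + 217×0.38×(37.3 − 18.1) = 0
-50274 c = -36013
c = -36013/-50274 ≈ 0.7163 J/(g·K)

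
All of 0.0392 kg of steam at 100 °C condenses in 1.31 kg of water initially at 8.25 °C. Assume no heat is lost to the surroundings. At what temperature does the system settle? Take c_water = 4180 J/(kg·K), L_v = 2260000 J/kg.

T_f ≈ 26.6 °C

Energy conservation, ΣQ = 0:
steam→water at 100 °C releases m L_v = 0.0392·2260000 = 88592
  condensate cools 100→T: 0.0392·4180·(T − 100) = 163.86(T − 100)
  original water: 5475.8(T − 8.25)
5639.7 T = 88592 + 16386 + 45175 = 150153
T ≈ 26.62 °C (< 100 °C, so full condensation is consistent).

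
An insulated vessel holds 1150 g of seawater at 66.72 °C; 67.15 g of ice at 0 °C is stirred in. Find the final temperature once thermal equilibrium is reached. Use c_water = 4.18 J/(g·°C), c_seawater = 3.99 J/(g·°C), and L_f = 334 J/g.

Setting the total heat transfer to zero:
latent heat to melt: 67.15×334 = 22428; warm the meltwater: 280.69 T; seawater cools: 1150×3.99×(T − 66.72) = 4588.5(T − 66.72)
4869.2 T = 306145 − 22428 = 283717
T ≈ 58.27 °C. Since T > 0 °C, the all-ice-melts assumption holds.

T_f ≈ 58.3 °C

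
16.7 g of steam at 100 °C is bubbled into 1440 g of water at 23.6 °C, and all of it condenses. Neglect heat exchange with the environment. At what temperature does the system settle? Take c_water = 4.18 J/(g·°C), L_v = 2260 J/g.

T_f ≈ 30.7 °C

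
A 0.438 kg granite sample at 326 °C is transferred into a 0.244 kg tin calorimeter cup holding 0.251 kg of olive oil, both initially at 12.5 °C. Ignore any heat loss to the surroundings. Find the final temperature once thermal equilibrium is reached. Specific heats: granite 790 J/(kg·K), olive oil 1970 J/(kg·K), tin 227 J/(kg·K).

T_f is the heat-capacity-weighted average of the initial temperatures:
T_f = (346.02*326 + 494.47*12.5 + 55.39*12.5) / (346.02 + 494.47 + 55.39)
    = 119676 / 895.88 ≈ 133.58 °C

T_f ≈ 133.6 °C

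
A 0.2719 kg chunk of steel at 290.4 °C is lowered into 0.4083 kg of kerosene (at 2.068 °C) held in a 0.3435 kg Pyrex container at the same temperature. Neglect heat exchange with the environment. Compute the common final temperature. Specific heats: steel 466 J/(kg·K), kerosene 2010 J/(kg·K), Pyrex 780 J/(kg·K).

T_f ≈ 32.1 °C

T_f = Σ m_i c_i T_i / Σ m_i c_i:
T_f = (126.71×290.4 + 820.68×2.068 + 267.93×2.068) / (126.71 + 820.68 + 267.93)
    = 39046 / 1215.3 ≈ 32.13 °C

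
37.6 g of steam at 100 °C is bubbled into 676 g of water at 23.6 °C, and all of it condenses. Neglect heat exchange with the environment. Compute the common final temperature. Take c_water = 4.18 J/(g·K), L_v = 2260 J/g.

T_f ≈ 56.1 °C

Conservation of energy gives ΣQ = 0:
condense steam: −37.6·2260 = −84976
  condensed water 100 °C→T: 157.17(T − 100)
  original water: 2825.7(T − 23.6)
2982.8 T = 84976 + 15717 + 66686 = 167379
T ≈ 56.11 °C (< 100 °C, so full condensation is consistent).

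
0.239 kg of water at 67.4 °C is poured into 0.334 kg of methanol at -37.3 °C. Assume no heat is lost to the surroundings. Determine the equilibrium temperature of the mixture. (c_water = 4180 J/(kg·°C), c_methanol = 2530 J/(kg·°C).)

T_f ≈ 19.4 °C

|Q_water| = |Q_methanol|:
0.239·4180·(67.4 − T) = 0.334·2530·(T − (-37.3))
999.02(67.4 − T) = 845.02(T − (-37.3))
1844 T = 35815  ⇒  T ≈ 19.42 °C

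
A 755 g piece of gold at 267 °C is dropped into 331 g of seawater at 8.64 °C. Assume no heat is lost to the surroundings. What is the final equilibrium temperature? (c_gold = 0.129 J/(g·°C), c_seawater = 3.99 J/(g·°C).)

T_f ≈ 26.4 °C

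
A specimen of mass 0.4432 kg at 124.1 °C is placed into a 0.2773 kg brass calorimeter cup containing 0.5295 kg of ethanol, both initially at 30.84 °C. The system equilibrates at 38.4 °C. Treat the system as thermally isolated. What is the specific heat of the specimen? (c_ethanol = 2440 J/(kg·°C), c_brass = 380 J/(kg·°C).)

Energy conservation, ΣQ = 0:
0.4432·c·(38.4 − 124.1) + 0.5295·2440·(38.4 − 30.84) + 0.2773·380·(38.4 − 30.84) = 0
-37.98 c = -10564
c = -10564/-37.98 ≈ 278.1 J/(kg·°C)

c ≈ 278 J/(kg·°C)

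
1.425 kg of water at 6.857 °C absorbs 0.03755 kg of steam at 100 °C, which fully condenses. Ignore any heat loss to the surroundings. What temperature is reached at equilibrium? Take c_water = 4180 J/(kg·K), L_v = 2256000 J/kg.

Energy conservation, ΣQ = 0:
condense steam: −0.03755×2256000 = −84713
  condensed water 100 °C→T: 156.96(T − 100)
  original water: 5956.5(T − 6.857)
6113.5 T = 84713 + 15696 + 40844 = 141252
T ≈ 23.11 °C, under the boiling point, so the assumption holds.

T_f ≈ 23.1 °C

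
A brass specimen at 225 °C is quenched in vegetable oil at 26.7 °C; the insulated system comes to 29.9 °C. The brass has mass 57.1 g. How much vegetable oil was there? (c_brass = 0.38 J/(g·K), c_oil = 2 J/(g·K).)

m ≈ 661 g

Let T be the final temperature. ΣQ_i = 0:
57.1·0.38·(29.9 − 225) + m·2·(29.9 − 26.7) = 0
6.4 m = 4233.3
m = 4233.3/6.4 ≈ 661.4 g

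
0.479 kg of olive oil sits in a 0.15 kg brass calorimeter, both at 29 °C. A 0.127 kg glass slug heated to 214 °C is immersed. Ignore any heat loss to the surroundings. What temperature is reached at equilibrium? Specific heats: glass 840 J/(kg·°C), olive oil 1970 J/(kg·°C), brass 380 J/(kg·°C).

Energy conservation, ΣQ = 0:
0.127*840*(T − 214) + 0.479*1970*(T − 29) + 0.15*380*(T − 29) = 0
1107.3 T = 51848
T = 51848/1107.3 ≈ 46.82 °C

T_f ≈ 46.8 °C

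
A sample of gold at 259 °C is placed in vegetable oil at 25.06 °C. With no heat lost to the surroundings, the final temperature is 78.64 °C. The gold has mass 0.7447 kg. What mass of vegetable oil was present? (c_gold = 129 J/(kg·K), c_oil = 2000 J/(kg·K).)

Energy conservation, ΣQ = 0:
0.7447·129·(78.64 − 259) + m·2000·(78.64 − 25.06) = 0
107160 m = 17327
m = 17327/107160 ≈ 0.1617 kg

m ≈ 0.162 kg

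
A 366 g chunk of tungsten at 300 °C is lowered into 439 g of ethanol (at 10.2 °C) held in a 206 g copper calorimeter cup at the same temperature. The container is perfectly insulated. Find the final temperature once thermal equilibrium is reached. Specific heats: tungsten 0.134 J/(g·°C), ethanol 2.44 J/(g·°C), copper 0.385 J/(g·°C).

T_f ≈ 22.0 °C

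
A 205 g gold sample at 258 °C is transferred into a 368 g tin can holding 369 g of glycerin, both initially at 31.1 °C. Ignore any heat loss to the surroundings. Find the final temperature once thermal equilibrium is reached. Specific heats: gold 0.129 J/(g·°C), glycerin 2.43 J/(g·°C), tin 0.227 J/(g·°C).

T_f ≈ 37.1 °C

Let T be the final temperature. ΣQ_i = 0:
205·0.129·(T − 258) + 369·2.43·(T − 31.1) + 368·0.227·(T − 31.1) = 0
26.45(T − 258) + 896.67(T − 31.1) + 83.54(T − 31.1) = 0
(26.45 + 896.67 + 83.54) T = 26.45·258 + 896.67·31.1 + 83.54·31.1
T = 37307/1006.7 ≈ 37.06 °C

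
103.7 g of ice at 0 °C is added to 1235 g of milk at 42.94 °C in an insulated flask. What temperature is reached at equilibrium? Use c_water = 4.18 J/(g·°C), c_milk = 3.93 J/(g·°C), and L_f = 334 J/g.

Energy balance with sensible and latent terms:
latent heat to melt: 103.7·334 = 34636
  warm the meltwater: 433.47 T
  milk cools: 1235·3.93·(T − 42.94) = 4853.6(T − 42.94)
5287 T = 208411 − 34636 = 173776
T ≈ 32.87 °C (positive, so assuming full melt was valid).

T_f ≈ 32.9 °C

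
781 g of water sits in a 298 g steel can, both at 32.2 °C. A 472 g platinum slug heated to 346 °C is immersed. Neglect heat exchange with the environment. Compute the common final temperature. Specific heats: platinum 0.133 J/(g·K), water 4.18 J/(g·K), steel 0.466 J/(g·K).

T_f ≈ 37.9 °C

T_f = Σ m_i c_i T_i / Σ m_i c_i:
T_f = (62.78·346 + 3264.6·32.2 + 138.87·32.2) / (62.78 + 3264.6 + 138.87)
    = 131312 / 3466.2 ≈ 37.88 °C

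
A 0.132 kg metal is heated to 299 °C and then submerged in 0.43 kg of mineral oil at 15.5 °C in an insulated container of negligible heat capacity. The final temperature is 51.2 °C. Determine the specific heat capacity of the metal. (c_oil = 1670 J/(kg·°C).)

Net heat exchanged in the isolated system is zero:
0.132×c×(51.2 − 299) + 0.43×1670×(51.2 − 15.5) = 0
-32.71 c = -25636
c = -25636/-32.71 ≈ 783.8 J/(kg·°C)

c ≈ 784 J/(kg·°C)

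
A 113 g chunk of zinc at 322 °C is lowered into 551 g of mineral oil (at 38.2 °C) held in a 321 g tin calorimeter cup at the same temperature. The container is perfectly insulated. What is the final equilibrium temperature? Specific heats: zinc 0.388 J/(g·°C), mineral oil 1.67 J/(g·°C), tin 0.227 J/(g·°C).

T_f ≈ 50.2 °C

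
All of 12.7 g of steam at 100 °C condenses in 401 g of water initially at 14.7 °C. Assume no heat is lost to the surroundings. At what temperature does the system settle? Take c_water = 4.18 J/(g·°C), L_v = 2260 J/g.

T_f ≈ 33.9 °C

Energy balance with sensible and latent terms:
condense steam: −12.7·2260 = −28702; condensate cools 100→T: 12.7·4.18·(T − 100) = 53.09(T − 100); water warms: 401·4.18·(T − 14.7) = 1676.2(T − 14.7)
1729.3 T = 28702 + 5308.6 + 24640 = 58650
T ≈ 33.92 °C — below 100 °C, confirming all the steam condensed.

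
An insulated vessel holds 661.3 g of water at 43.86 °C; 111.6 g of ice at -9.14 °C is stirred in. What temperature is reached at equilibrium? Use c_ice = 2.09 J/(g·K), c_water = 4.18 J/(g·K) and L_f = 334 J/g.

Energy balance with sensible and latent terms:
ice -9.14→0 °C: 111.6×2.09×9.14 = 2131.9; fusion: m_ice L_f = 111.6×334 = 37274; meltwater 0→T: 111.6×4.18×T = 466.49 T; water: 2764.2(T − 43.86)
3230.7 T = 121239 − 39406 = 81833
T ≈ 25.33 °C (positive, so assuming full melt was valid).

T_f ≈ 25.3 °C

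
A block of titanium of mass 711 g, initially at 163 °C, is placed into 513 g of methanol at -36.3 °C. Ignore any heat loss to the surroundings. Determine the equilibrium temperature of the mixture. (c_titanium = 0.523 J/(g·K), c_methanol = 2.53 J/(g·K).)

T_f ≈ 8.1 °C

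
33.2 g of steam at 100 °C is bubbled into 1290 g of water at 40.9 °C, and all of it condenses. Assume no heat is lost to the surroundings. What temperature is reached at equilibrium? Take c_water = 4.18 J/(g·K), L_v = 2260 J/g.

T_f ≈ 55.9 °C

Energy balance with sensible and latent terms:
steam→water at 100 °C releases m L_v = 33.2×2260 = 75032
  condensed water 100 °C→T: 138.78(T − 100)
  original water: 5392.2(T − 40.9)
5531 T = 75032 + 13878 + 220541 = 309451
T ≈ 55.95 °C — below 100 °C, confirming all the steam condensed.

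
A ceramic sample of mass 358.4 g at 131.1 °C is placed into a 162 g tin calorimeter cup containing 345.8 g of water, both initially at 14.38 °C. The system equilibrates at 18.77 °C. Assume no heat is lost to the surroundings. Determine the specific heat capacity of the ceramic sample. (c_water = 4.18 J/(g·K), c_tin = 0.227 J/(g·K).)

c ≈ 0.162 J/(g·K)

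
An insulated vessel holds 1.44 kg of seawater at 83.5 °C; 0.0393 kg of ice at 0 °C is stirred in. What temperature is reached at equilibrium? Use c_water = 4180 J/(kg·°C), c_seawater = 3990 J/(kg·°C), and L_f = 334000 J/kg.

T_f ≈ 79.0 °C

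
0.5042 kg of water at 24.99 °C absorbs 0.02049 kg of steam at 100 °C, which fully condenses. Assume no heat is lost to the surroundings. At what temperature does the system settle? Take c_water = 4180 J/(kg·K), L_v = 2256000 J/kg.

T_f ≈ 49.0 °C

Net heat exchanged in the isolated system is zero:
condense steam: −0.02049·2256000 = −46225
  condensed water 100 °C→T: 85.65(T − 100)
  water warms: 0.5042·4180·(T − 24.99) = 2107.6(T − 24.99)
2193.2 T = 46225 + 8564.8 + 52668 = 107458
T ≈ 49.00 °C — below 100 °C, confirming all the steam condensed.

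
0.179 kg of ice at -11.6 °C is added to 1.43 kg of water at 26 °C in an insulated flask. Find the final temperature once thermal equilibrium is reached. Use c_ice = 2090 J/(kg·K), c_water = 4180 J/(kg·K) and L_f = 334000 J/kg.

Net heat exchanged in the isolated system is zero:
ice -11.6→0 °C: 0.179×2090×11.6 = 4339.7; melt ice: 0.179×334000 = 59786; meltwater 0→T: 0.179×4180×T = 748.22 T; water cools: 1.43×4180×(T − 26) = 5977.4(T − 26)
6725.6 T = 155412 − 64126 = 91287
T ≈ 13.57 °C — above 0 °C, consistent with complete melting.

T_f ≈ 13.6 °C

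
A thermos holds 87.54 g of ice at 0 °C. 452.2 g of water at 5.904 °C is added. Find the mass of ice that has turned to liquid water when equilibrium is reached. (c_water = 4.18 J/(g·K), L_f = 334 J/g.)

m_melted ≈ 33.4 g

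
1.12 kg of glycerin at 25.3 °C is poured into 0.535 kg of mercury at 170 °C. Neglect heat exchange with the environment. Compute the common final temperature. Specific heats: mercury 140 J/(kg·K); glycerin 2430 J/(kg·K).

T_f ≈ 29.2 °C

|Q_mercury| = |Q_glycerin|:
0.535*140*(170 − T) = 1.12*2430*(T − 25.3)
74.9(170 − T) = 2721.6(T − 25.3)
2796.5 T = 81589  ⇒  T ≈ 29.18 °C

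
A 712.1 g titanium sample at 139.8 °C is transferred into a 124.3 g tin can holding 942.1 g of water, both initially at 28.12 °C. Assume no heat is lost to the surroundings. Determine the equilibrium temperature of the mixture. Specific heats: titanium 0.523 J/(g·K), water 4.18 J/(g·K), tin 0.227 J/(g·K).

Net heat exchanged in the isolated system is zero:
712.1*0.523*(T − 139.8) + 942.1*4.18*(T − 28.12) + 124.3*0.227*(T − 28.12) = 0
372.43(T − 139.8) + 3938(T − 28.12) + 28.22(T − 28.12) = 0
4338.6 T = 163595
T ≈ 37.71 °C

T_f ≈ 37.7 °C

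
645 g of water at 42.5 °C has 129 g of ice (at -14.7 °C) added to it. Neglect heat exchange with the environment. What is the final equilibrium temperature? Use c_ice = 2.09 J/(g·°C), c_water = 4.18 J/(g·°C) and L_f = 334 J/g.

Conservation of energy gives ΣQ = 0:
warm ice to 0 °C: 129×2.09×(0 − (-14.7)) = 3963.3; latent heat to melt: 129×334 = 43086; warm the meltwater: 539.22 T; water cools: 645×4.18×(T − 42.5) = 2696.1(T − 42.5)
3235.3 T = 114584 − 47049 = 67535
T ≈ 20.87 °C (positive, so assuming full melt was valid).

T_f ≈ 20.9 °C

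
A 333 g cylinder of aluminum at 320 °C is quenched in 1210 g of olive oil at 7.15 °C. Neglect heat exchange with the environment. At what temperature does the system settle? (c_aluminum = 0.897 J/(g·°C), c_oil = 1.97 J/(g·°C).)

|Q_aluminum| = |Q_oil|:
333*0.897*(320 − T) = 1210*1.97*(T − 7.15)
298.7(320 − T) = 2383.7(T − 7.15)
2682.4 T = 112628  ⇒  T ≈ 41.99 °C

T_f ≈ 42.0 °C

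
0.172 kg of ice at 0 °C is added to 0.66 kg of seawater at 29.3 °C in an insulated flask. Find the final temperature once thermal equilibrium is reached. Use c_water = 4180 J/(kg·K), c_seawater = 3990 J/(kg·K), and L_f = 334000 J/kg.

Heat gained plus heat lost sum to zero:
melt ice: 0.172·334000 = 57448
  meltwater 0→T: 0.172·4180·T = 718.96 T
  seawater cools: 0.66·3990·(T − 29.3) = 2633.4(T − 29.3)
3352.4 T = 77159 − 57448 = 19711
T ≈ 5.88 °C. Since T > 0 °C, the all-ice-melts assumption holds.

T_f ≈ 5.9 °C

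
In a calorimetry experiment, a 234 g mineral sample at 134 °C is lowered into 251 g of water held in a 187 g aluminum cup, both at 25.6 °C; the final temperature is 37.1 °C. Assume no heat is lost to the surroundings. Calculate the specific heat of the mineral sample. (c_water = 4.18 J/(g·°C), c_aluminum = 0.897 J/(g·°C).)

c ≈ 0.617 J/(g·°C)

Taking heat into each body as positive, Σ m c ΔT = 0:
234×c×(37.1 − 134) + 251×4.18×(37.1 − 25.6) + 187×0.897×(37.1 − 25.6) = 0
-22675 c = -13995
c = -13995/-22675 ≈ 0.6172 J/(g·°C)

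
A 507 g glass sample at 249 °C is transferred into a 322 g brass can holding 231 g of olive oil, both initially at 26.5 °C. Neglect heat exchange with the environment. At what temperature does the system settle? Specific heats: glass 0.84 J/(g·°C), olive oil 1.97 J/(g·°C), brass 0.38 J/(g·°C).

Energy conservation, ΣQ = 0:
507*0.84*(T − 249) + 231*1.97*(T − 26.5) + 322*0.38*(T − 26.5) = 0
(425.88 + 455.07 + 122.36) T = 425.88*249 + 455.07*26.5 + 122.36*26.5
T = 121346/1003.3 ≈ 120.95 °C

T_f ≈ 120.9 °C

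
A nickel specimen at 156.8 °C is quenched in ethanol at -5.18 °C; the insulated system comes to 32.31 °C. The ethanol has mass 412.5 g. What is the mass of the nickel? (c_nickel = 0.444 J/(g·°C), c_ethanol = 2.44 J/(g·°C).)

Let T be the final temperature. ΣQ_i = 0:
m×0.444×(32.31 − 156.8) + 412.5×2.44×(32.31 − (-5.18)) = 0
-55.27 m = -37734
m = -37734/-55.27 ≈ 682.7 g

m ≈ 683 g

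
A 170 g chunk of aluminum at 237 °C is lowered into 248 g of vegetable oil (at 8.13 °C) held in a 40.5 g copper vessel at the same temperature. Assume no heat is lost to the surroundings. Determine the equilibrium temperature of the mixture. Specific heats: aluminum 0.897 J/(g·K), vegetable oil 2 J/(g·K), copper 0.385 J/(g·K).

Energy conservation, ΣQ = 0:
170*0.897*(T − 237) + 248*2*(T − 8.13) + 40.5*0.385*(T − 8.13) = 0
152.49(T − 237) + 496(T − 8.13) + 15.59(T − 8.13) = 0
664.08 T = 40299
T ≈ 60.68 °C

T_f ≈ 60.7 °C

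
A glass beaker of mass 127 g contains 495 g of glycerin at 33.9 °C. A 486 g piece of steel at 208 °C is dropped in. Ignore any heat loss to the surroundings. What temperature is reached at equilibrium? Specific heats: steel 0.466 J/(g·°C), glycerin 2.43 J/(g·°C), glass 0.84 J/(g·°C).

With ΣQ=0 the equilibrium temperature is the m·c-weighted mean:
T_f = (226.48*208 + 1202.9*33.9 + 106.68*33.9) / (226.48 + 1202.9 + 106.68)
    = 91500 / 1536 ≈ 59.57 °C

T_f ≈ 59.6 °C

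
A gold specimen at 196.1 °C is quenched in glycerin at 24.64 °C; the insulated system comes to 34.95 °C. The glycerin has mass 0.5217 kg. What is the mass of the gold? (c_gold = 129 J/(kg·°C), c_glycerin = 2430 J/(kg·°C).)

m ≈ 0.629 kg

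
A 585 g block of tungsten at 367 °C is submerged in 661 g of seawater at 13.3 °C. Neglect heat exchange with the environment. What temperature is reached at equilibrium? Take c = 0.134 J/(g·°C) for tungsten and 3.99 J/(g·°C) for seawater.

With ΣQ=0 the equilibrium temperature is the m·c-weighted mean:
T_f = (78.39×367 + 2637.4×13.3) / (78.39 + 2637.4)
    = 63846 / 2715.8 ≈ 23.51 °C

T_f ≈ 23.5 °C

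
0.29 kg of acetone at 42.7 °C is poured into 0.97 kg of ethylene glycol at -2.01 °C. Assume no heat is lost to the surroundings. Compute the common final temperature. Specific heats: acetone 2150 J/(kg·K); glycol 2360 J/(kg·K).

Setting the total heat transfer to zero:
0.29×2150×(T − 42.7) + 0.97×2360×(T − (-2.01)) = 0
2912.7 T = 22022
T ≈ 7.56 °C

T_f ≈ 7.6 °C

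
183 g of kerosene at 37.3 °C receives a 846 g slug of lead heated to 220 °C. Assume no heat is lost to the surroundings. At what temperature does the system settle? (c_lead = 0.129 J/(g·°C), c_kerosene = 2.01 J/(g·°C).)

Energy conservation, ΣQ = 0:
846*0.129*(T − 220) + 183*2.01*(T − 37.3) = 0
476.96 T = 37730
T = 37730 / 476.96 = 79.1 °C

T_f ≈ 79.1 °C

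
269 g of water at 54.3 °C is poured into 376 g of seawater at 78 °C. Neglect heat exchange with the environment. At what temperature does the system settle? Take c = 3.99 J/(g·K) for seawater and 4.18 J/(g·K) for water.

Heat lost by the seawater equals heat gained by the water:
376·3.99·(78 − T) = 269·4.18·(T − 54.3)
1500.2(78 − T) = 1124.4(T − 54.3)
2624.7 T = 178075  ⇒  T ≈ 67.85 °C

T_f ≈ 67.8 °C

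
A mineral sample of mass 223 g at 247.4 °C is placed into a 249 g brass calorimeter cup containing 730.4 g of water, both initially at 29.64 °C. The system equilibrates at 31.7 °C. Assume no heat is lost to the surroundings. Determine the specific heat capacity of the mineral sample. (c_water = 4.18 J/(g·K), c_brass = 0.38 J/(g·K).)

c ≈ 0.135 J/(g·K)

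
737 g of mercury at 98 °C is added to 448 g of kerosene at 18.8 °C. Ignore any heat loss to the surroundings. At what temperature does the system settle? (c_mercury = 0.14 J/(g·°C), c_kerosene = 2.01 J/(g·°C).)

T_f ≈ 26.9 °C

Taking heat into each body as positive, Σ m c ΔT = 0:
737*0.14*(T − 98) + 448*2.01*(T − 18.8) = 0
(103.18 + 900.48) T = 103.18*98 + 900.48*18.8
T = 27041 / 1003.7 = 26.9 °C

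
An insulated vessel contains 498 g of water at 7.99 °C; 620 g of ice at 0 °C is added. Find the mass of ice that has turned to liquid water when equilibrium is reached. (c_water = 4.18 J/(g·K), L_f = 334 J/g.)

m_melted ≈ 49.8 g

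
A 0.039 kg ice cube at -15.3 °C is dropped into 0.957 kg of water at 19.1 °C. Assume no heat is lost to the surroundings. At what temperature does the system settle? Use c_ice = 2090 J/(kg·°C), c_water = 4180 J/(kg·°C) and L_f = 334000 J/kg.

Let T be the final temperature. ΣQ_i = 0:
ice -15.3→0 °C: 0.039×2090×15.3 = 1247.1; fusion: m_ice L_f = 0.039×334000 = 13026; meltwater 0→T: 0.039×4180×T = 163.02 T; water: 4000.3(T − 19.1)
4163.3 T = 76405 − 14273 = 62132
T ≈ 14.92 °C (positive, so assuming full melt was valid).

T_f ≈ 14.9 °C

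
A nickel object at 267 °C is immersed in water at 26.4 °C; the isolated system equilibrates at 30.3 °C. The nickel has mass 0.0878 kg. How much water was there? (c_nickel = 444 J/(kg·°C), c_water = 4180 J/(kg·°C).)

m ≈ 0.566 kg

Heat lost by the nickel = heat gained by the water:
0.0878·444·(267 − 30.3) = m·4180·(30.3 − 26.4)
16302 m = 9227.3  ⇒  m ≈ 0.566 kg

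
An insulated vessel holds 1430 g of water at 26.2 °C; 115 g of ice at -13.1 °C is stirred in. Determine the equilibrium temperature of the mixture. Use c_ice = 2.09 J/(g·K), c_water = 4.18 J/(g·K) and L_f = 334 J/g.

Let T be the final temperature. ΣQ_i = 0:
ice -13.1→0 °C: 115×2.09×13.1 = 3148.6
  latent heat to melt: 115×334 = 38410
  warm the meltwater: 480.7 T
  water: 5977.4(T − 26.2)
6458.1 T = 156608 − 41559 = 115049
T ≈ 17.81 °C — above 0 °C, consistent with complete melting.

T_f ≈ 17.8 °C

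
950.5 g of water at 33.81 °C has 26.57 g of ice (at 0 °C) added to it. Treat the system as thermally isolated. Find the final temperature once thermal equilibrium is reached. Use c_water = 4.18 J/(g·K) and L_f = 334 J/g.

T_f ≈ 30.7 °C

Sum of m c ΔT and latent-heat terms is zero:
melt ice: 26.57·334 = 8874.4; warm the meltwater: 111.06 T; water: 3973.1(T − 33.81)
4084.2 T = 134330 − 8874.4 = 125456
T ≈ 30.72 °C. Since T > 0 °C, the all-ice-melts assumption holds.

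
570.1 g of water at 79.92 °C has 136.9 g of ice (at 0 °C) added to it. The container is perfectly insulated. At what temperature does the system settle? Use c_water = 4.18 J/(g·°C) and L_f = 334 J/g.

Energy conservation, ΣQ = 0:
fusion: m_ice L_f = 136.9×334 = 45725
  meltwater 0→T: 136.9×4.18×T = 572.24 T
  water cools: 570.1×4.18×(T − 79.92) = 2383(T − 79.92)
2955.3 T = 190451 − 45725 = 144726
T ≈ 48.97 °C (positive, so assuming full melt was valid).

T_f ≈ 49.0 °C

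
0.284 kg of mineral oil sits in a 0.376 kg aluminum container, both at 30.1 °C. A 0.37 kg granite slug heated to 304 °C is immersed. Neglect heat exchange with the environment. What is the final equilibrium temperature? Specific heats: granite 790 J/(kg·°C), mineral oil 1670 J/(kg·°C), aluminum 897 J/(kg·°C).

With ΣQ=0 the equilibrium temperature is the m·c-weighted mean:
T_f = (292.3·304 + 474.28·30.1 + 337.27·30.1) / (292.3 + 474.28 + 337.27)
    = 113287 / 1103.9 ≈ 102.63 °C

T_f ≈ 102.6 °C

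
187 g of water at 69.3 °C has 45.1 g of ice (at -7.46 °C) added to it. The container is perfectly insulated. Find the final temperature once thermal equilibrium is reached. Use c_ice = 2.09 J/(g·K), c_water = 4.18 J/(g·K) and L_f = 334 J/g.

T_f ≈ 39.6 °C

Heat gained plus heat lost sum to zero:
ice -7.46→0 °C: 45.1·2.09·7.46 = 703.17
  latent heat to melt: 45.1·334 = 15063
  warm the meltwater: 188.52 T
  water: 781.66(T − 69.3)
970.18 T = 54169 − 15767 = 38402
T ≈ 39.58 °C — above 0 °C, consistent with complete melting.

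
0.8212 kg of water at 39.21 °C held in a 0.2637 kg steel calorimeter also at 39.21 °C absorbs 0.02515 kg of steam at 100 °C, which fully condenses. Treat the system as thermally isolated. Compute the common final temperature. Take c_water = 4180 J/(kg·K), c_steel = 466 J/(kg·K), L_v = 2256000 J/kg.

Conservation of energy gives ΣQ = 0:
condense steam: −0.02515×2256000 = −56738; condensed water 100 °C→T: 105.13(T − 100); water warms: 0.8212×4180×(T − 39.21) = 3432.6(T − 39.21); steel cup: 0.2637×466×(T − 39.21) = 122.88(T − 39.21)
3660.6 T = 56738 + 10513 + 139411 = 206662
T ≈ 56.46 °C (< 100 °C, so full condensation is consistent).

T_f ≈ 56.5 °C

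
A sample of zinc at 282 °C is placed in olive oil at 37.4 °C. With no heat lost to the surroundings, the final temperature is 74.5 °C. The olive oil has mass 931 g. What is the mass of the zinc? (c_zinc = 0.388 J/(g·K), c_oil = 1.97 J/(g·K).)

m ≈ 845 g

|Q_zinc| = |Q_oil|:
m·0.388·(282 − 74.5) = 931·1.97·(74.5 − 37.4)
80.51 m = 68044  ⇒  m ≈ 845.2 g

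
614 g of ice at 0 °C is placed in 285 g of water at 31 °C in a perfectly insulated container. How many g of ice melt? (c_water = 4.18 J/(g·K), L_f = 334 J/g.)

m_melted ≈ 111 g

Heat available from the water dropping to 0 °C: 285·4.18·31 = 36930 J.
Fully melting the ice requires m_ice L_f = 614·334 = 205076 J.
36930 J < 205076 J, so only part of the ice melts and the system sits at 0 °C.
m_melt = 36930 / L_f = 110.6 g.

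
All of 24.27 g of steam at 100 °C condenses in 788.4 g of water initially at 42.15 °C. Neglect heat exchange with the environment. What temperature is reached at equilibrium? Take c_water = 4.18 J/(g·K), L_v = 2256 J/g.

T_f ≈ 60.0 °C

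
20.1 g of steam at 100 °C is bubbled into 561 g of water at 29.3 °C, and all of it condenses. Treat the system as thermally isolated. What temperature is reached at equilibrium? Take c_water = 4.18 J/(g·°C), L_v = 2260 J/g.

Sum of m c ΔT and latent-heat terms is zero:
condense steam: −20.1×2260 = −45426; condensed water 100 °C→T: 84.02(T − 100); water warms: 561×4.18×(T − 29.3) = 2345(T − 29.3)
2429 T = 45426 + 8401.8 + 68708 = 122536
T ≈ 50.45 °C, under the boiling point, so the assumption holds.

T_f ≈ 50.4 °C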